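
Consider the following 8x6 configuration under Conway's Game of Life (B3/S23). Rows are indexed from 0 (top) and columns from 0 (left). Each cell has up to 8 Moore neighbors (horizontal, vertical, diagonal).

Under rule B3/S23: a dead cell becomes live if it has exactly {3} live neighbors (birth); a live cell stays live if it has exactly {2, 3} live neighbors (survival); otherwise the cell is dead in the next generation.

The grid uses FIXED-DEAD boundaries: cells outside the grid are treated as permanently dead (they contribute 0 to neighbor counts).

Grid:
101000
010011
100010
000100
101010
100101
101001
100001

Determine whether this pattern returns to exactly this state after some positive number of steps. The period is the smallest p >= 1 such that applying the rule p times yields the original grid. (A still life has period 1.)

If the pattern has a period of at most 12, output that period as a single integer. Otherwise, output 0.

Simulating and comparing each generation to the original:
Gen 0 (original, given above): 19 live cells
Gen 1: 22 live cells, differs from original
Gen 2: 20 live cells, differs from original
Gen 3: 16 live cells, differs from original
Gen 4: 13 live cells, differs from original
Gen 5: 9 live cells, differs from original
Gen 6: 11 live cells, differs from original
Gen 7: 11 live cells, differs from original
Gen 8: 14 live cells, differs from original
Gen 9: 8 live cells, differs from original
Gen 10: 5 live cells, differs from original
Gen 11: 2 live cells, differs from original
Gen 12: 0 live cells, differs from original
No period found within 12 steps.

Answer: 0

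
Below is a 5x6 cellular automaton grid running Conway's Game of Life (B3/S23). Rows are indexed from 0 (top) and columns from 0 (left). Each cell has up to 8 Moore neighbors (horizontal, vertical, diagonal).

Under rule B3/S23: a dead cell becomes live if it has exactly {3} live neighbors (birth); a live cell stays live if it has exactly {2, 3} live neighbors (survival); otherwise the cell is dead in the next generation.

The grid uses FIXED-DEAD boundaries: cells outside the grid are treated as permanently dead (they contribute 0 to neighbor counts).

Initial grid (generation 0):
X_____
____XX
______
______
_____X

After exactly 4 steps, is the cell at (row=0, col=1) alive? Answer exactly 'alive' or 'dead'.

Answer: dead

Derivation:
Simulating step by step:
Generation 0 (given above): 4 live cells
Generation 1: 0 live cells
______
______
______
______
______
Generation 2: 0 live cells
______
______
______
______
______
Generation 3: 0 live cells
______
______
______
______
______
Generation 4: 0 live cells
______
______
______
______
______

Cell (0,1) at generation 4: 0 -> dead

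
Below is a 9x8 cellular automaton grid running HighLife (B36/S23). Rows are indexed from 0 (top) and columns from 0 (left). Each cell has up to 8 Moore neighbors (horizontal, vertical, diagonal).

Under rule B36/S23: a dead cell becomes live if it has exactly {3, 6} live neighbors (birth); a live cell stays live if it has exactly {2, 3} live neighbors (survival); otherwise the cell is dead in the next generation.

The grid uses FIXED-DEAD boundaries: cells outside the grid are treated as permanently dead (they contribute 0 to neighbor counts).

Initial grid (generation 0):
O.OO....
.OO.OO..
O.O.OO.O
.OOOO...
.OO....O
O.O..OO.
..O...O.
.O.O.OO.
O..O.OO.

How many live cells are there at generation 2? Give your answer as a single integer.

Simulating step by step:
Generation 0 (given above): 33 live cells
Generation 1: 33 live cells
..OOO...
O..O.OO.
OO....O.
O...OOO.
O...OOO.
..OO.OOO
..OOO..O
.O.O...O
..O..OO.
Generation 2: 28 live cells
..OOOO..
O..O.OO.
OO...O.O
O...O..O
.O......
.OO.O..O
.O...O.O
.O...O.O
..O...O.
Population at generation 2: 28

Answer: 28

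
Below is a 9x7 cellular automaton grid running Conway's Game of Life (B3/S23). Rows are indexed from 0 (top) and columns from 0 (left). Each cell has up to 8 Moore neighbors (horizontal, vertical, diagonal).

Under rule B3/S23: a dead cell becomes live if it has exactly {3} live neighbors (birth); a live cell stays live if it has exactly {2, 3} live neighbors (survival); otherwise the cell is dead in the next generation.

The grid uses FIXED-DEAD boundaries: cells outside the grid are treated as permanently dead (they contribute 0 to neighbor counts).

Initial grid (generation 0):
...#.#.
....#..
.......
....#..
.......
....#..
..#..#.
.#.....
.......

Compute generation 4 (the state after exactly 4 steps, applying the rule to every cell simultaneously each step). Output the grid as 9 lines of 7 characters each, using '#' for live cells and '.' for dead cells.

Answer: .......
.......
.......
.......
.......
.......
.......
.......
.......

Derivation:
Simulating step by step:
Generation 0 (given above): 8 live cells
Generation 1: 2 live cells
....#..
....#..
.......
.......
.......
.......
.......
.......
.......
Generation 2: 0 live cells
.......
.......
.......
.......
.......
.......
.......
.......
.......
Generation 3: 0 live cells
.......
.......
.......
.......
.......
.......
.......
.......
.......
Generation 4: 0 live cells
(generation 4 grid is the final answer)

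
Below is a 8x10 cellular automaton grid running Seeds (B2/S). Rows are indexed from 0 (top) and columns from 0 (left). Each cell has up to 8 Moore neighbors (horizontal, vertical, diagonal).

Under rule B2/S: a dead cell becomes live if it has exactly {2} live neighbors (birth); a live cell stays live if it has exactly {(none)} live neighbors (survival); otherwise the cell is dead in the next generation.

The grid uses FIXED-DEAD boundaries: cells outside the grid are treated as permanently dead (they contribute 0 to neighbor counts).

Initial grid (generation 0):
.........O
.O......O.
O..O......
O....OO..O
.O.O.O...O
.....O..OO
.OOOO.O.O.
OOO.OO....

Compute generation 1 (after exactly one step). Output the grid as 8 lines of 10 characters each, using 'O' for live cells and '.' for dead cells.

Answer: ........O.
O.O......O
..O.OOOOOO
...O....O.
O.O....O..
O.........
..........
......OO..

Derivation:
Simulating step by step:
Generation 0 (given above): 27 live cells
Generation 1: 19 live cells
(generation 1 grid is the final answer)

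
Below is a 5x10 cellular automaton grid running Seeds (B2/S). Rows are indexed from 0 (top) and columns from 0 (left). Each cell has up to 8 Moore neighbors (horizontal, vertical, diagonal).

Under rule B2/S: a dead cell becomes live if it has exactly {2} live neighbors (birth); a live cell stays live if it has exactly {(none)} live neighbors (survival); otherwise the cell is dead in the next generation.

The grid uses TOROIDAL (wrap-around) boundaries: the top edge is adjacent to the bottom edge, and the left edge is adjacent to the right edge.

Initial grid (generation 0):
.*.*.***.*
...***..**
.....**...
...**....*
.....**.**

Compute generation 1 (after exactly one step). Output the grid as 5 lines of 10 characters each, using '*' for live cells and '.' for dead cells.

Simulating step by step:
Generation 0 (given above): 20 live cells
Generation 1: 4 live cells
(generation 1 grid is the final answer)

Answer: ..........
..........
*.*....*..
*.........
..........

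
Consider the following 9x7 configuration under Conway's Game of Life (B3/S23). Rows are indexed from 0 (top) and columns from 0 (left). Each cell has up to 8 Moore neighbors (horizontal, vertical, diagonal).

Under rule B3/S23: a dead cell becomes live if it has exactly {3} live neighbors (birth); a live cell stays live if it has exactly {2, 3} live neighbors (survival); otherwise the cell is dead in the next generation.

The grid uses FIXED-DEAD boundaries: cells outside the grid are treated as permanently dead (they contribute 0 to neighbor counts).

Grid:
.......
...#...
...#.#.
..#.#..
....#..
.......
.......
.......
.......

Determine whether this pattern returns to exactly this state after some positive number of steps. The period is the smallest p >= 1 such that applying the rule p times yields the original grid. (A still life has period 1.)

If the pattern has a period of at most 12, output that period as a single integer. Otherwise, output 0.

Simulating and comparing each generation to the original:
Gen 0 (original, given above): 6 live cells
Gen 1: 6 live cells, differs from original
Gen 2: 6 live cells, MATCHES original -> period = 2

Answer: 2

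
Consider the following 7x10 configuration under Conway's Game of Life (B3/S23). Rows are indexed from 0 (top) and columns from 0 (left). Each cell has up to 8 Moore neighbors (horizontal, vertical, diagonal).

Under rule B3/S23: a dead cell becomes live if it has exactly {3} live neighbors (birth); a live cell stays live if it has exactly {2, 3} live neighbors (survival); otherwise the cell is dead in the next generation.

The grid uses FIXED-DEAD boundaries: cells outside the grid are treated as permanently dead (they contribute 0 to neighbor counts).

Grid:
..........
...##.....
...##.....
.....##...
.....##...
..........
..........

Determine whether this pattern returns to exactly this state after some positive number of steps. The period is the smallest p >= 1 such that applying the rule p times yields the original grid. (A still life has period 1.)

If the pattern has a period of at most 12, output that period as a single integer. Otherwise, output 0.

Simulating and comparing each generation to the original:
Gen 0 (original, given above): 8 live cells
Gen 1: 6 live cells, differs from original
Gen 2: 8 live cells, MATCHES original -> period = 2

Answer: 2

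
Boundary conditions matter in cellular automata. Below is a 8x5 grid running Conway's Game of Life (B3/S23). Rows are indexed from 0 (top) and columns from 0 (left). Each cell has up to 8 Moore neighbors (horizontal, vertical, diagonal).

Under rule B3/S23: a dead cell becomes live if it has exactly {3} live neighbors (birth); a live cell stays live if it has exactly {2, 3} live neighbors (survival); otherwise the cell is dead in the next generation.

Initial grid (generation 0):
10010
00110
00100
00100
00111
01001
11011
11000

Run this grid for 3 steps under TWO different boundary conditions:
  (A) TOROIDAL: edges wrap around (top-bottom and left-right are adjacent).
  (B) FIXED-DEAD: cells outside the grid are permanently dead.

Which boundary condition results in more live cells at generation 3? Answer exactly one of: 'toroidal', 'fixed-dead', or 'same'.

Answer: toroidal

Derivation:
Under TOROIDAL boundary, generation 3:
11111
10000
00000
00000
00111
00011
01001
00110
Population = 15

Under FIXED-DEAD boundary, generation 3:
00000
00000
00000
00000
11000
00111
10011
00110
Population = 10

Comparison: toroidal=15, fixed-dead=10 -> toroidal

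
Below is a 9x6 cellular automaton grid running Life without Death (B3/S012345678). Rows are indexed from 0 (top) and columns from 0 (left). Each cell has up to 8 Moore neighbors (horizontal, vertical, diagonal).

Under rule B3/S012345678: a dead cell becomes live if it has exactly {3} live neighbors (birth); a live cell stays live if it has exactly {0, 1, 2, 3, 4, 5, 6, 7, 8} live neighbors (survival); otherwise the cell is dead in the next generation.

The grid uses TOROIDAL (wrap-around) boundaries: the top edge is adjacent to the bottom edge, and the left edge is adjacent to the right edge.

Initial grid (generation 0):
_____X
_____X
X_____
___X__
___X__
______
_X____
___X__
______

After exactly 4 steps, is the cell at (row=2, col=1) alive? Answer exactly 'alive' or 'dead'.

Answer: alive

Derivation:
Simulating step by step:
Generation 0 (given above): 7 live cells
Generation 1: 8 live cells
_____X
X____X
X_____
___X__
___X__
______
_X____
___X__
______
Generation 2: 10 live cells
X____X
X____X
X____X
___X__
___X__
______
_X____
___X__
______
Generation 3: 14 live cells
X____X
XX__XX
X___XX
___XX_
___X__
______
_X____
___X__
______
Generation 4: 18 live cells
XX__XX
XX__XX
XX__XX
___XX_
___XX_
______
_X____
___X__
______

Cell (2,1) at generation 4: 1 -> alive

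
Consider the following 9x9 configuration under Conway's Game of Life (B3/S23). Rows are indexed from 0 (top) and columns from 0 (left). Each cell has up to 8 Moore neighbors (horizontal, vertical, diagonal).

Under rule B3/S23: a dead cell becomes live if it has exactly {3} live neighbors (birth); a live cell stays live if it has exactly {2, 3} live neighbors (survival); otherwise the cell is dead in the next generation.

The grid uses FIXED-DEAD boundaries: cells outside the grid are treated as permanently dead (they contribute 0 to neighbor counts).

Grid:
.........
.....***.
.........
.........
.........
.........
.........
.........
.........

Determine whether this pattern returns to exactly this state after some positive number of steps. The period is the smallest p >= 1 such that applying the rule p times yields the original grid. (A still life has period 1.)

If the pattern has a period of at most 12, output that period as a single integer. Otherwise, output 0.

Answer: 2

Derivation:
Simulating and comparing each generation to the original:
Gen 0 (original, given above): 3 live cells
Gen 1: 3 live cells, differs from original
Gen 2: 3 live cells, MATCHES original -> period = 2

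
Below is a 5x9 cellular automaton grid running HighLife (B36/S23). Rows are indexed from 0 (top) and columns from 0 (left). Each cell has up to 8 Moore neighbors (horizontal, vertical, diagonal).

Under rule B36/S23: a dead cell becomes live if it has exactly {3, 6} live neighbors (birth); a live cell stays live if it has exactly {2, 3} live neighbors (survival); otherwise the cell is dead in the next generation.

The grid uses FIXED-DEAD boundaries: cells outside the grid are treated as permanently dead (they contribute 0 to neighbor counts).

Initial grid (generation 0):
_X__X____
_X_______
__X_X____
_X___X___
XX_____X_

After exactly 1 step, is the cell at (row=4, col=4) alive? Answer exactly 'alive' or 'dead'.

Simulating step by step:
Generation 0 (given above): 10 live cells
Generation 1: 10 live cells
_________
_XXX_____
_XX______
XXX______
XX_______

Cell (4,4) at generation 1: 0 -> dead

Answer: dead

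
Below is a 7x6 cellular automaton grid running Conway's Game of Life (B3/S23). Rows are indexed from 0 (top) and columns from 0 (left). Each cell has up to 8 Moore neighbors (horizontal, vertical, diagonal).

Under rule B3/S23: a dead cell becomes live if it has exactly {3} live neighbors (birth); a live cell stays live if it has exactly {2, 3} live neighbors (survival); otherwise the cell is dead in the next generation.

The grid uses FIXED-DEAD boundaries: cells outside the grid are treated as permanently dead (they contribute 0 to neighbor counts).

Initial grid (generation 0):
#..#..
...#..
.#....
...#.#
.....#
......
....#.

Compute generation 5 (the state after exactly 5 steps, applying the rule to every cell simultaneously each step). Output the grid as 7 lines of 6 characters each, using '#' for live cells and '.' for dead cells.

Answer: ......
......
......
......
......
......
......

Derivation:
Simulating step by step:
Generation 0 (given above): 8 live cells
Generation 1: 5 live cells
......
..#...
..#.#.
....#.
....#.
......
......
Generation 2: 3 live cells
......
...#..
......
....##
......
......
......
Generation 3: 1 live cells
......
......
....#.
......
......
......
......
Generation 4: 0 live cells
......
......
......
......
......
......
......
Generation 5: 0 live cells
(generation 5 grid is the final answer)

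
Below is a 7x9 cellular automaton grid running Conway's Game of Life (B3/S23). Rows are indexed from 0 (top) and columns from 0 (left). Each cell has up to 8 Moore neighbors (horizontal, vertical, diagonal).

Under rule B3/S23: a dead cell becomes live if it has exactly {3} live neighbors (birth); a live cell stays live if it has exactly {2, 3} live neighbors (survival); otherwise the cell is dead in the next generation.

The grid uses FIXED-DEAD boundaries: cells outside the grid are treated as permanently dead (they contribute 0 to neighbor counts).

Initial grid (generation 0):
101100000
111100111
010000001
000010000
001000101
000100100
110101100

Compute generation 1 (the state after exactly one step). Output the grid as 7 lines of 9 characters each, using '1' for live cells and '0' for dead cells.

Simulating step by step:
Generation 0 (given above): 23 live cells
Generation 1: 23 live cells
(generation 1 grid is the final answer)

Answer: 100100010
100100011
110100001
000000010
000101010
010110100
001011100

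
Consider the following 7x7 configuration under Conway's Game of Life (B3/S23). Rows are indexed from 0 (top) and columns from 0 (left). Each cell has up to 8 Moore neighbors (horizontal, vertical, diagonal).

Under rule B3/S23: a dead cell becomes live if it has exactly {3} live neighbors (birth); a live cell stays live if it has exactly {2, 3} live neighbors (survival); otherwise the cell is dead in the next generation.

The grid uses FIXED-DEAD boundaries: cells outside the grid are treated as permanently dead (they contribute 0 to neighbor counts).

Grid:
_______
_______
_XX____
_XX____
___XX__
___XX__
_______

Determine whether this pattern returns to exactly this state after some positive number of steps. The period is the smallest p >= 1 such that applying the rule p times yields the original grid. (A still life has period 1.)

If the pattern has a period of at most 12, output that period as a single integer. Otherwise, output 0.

Answer: 2

Derivation:
Simulating and comparing each generation to the original:
Gen 0 (original, given above): 8 live cells
Gen 1: 6 live cells, differs from original
Gen 2: 8 live cells, MATCHES original -> period = 2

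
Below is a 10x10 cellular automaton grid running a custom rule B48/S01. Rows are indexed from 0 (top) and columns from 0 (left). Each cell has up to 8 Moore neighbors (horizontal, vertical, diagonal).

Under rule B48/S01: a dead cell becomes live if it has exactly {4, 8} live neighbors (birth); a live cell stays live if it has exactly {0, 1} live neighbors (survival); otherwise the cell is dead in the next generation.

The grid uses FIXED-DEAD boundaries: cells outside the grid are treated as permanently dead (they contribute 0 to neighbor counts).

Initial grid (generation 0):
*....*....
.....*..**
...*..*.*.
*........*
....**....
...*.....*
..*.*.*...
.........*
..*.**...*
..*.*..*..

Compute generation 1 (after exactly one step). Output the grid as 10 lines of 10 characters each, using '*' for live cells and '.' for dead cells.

Simulating step by step:
Generation 0 (given above): 25 live cells
Generation 1: 23 live cells
(generation 1 grid is the final answer)

Answer: *....*....
..........
...*..*..*
*........*
.....*....
....**...*
..*.*.*...
...*.*...*
..**.....*
..**...*..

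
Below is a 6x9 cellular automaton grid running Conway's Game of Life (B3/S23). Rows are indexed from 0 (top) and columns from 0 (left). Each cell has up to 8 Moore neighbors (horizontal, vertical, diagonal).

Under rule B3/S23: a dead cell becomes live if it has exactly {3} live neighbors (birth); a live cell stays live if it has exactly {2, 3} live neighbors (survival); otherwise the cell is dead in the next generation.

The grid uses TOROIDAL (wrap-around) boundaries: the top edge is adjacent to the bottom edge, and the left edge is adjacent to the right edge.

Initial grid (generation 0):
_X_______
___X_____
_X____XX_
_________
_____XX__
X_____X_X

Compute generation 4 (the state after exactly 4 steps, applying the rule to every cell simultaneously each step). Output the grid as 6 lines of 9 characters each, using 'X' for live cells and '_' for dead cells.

Simulating step by step:
Generation 0 (given above): 10 live cells
Generation 1: 11 live cells
X________
__X______
_________
_____X_X_
_____XXX_
X____XXX_
Generation 2: 8 live cells
_X____X_X
_________
_________
_____X_X_
____X____
_____X_X_
Generation 3: 7 live cells
______XX_
_________
_________
_________
____XX___
_____XXX_
Generation 4: 6 live cells
(generation 4 grid is the final answer)

Answer: _____X_X_
_________
_________
_________
____XX___
____X__X_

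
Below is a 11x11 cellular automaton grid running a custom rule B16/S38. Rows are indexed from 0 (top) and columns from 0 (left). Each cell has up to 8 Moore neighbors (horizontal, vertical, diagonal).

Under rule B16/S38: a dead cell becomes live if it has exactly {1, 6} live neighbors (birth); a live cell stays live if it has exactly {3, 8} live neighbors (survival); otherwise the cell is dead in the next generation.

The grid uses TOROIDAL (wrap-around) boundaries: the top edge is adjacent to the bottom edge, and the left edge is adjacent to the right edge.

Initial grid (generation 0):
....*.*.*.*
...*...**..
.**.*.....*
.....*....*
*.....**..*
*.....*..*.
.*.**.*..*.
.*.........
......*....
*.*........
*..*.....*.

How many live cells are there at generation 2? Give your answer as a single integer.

Simulating step by step:
Generation 0 (given above): 32 live cells
Generation 1: 25 live cells
.*......*..
...*...*...
...........
........*.*
*...*.*....
*.....*....
...........
........***
...*.*.*..*
....******.
......*....
Generation 2: 46 live cells
*..***...*.
**..*.*..*.
*.***.*...*
.*.**.*....
...*....*..
...**......
.*...**....
..**.*...*.
..*..*..***
*.*.*...*..
****..*...*
Population at generation 2: 46

Answer: 46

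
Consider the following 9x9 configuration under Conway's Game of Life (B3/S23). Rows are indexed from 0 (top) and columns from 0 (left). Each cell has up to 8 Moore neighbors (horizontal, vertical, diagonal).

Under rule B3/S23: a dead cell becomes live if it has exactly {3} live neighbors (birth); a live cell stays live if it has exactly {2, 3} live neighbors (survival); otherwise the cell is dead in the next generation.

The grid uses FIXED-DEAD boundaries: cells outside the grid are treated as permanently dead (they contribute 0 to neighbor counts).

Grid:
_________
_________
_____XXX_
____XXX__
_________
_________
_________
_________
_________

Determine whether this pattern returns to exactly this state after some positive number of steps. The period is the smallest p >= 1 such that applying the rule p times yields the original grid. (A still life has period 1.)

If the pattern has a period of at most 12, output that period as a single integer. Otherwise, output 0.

Simulating and comparing each generation to the original:
Gen 0 (original, given above): 6 live cells
Gen 1: 6 live cells, differs from original
Gen 2: 6 live cells, MATCHES original -> period = 2

Answer: 2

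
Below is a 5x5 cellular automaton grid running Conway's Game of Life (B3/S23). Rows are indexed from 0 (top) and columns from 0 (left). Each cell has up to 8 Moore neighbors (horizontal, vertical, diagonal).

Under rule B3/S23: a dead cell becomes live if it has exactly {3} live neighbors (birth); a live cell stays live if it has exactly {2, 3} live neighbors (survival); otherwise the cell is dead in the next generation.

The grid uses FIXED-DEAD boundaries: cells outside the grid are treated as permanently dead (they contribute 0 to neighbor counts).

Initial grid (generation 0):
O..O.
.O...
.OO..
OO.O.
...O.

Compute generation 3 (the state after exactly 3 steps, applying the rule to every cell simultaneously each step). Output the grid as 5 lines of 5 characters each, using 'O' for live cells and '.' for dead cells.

Simulating step by step:
Generation 0 (given above): 9 live cells
Generation 1: 6 live cells
.....
OO...
.....
OO.O.
..O..
Generation 2: 5 live cells
.....
.....
..O..
.OO..
.OO..
Generation 3: 5 live cells
(generation 3 grid is the final answer)

Answer: .....
.....
.OO..
...O.
.OO..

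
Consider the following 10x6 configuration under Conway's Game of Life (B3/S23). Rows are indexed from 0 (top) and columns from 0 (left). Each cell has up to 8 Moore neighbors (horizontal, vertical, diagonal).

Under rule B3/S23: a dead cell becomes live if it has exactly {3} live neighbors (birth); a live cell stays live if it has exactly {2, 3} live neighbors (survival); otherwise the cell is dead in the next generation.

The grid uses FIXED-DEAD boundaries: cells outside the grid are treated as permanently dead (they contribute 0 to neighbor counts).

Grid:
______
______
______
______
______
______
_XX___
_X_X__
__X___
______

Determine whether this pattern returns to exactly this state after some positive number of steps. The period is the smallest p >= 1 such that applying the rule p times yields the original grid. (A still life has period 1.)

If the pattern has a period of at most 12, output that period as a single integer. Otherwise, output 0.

Answer: 1

Derivation:
Simulating and comparing each generation to the original:
Gen 0 (original, given above): 5 live cells
Gen 1: 5 live cells, MATCHES original -> period = 1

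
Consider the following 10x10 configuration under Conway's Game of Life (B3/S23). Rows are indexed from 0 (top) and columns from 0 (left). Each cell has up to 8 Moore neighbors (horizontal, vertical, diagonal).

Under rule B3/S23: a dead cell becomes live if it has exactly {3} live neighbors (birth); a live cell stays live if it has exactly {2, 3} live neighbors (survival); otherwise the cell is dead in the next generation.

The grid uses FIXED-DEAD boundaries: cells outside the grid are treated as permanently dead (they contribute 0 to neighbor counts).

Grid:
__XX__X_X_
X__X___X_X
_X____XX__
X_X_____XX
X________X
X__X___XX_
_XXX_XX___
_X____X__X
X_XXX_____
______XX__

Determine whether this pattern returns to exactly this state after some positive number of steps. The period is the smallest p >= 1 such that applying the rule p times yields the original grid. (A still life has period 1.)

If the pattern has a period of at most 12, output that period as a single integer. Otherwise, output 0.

Answer: 0

Derivation:
Simulating and comparing each generation to the original:
Gen 0 (original, given above): 35 live cells
Gen 1: 41 live cells, differs from original
Gen 2: 35 live cells, differs from original
Gen 3: 30 live cells, differs from original
Gen 4: 28 live cells, differs from original
Gen 5: 24 live cells, differs from original
Gen 6: 25 live cells, differs from original
Gen 7: 16 live cells, differs from original
Gen 8: 13 live cells, differs from original
Gen 9: 12 live cells, differs from original
Gen 10: 13 live cells, differs from original
Gen 11: 14 live cells, differs from original
Gen 12: 17 live cells, differs from original
No period found within 12 steps.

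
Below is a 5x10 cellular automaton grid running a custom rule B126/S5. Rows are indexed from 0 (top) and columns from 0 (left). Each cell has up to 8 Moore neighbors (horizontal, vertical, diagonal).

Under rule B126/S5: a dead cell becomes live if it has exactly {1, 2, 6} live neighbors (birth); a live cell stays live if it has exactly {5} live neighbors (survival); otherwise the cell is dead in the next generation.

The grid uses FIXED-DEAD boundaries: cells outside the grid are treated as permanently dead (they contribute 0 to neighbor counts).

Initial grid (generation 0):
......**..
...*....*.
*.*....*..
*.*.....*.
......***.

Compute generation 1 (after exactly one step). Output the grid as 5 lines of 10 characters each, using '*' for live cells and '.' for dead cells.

Answer: ..****..**
***.**...*
....*.*..*
...*.*...*
****.*...*

Derivation:
Simulating step by step:
Generation 0 (given above): 13 live cells
Generation 1: 24 live cells
(generation 1 grid is the final answer)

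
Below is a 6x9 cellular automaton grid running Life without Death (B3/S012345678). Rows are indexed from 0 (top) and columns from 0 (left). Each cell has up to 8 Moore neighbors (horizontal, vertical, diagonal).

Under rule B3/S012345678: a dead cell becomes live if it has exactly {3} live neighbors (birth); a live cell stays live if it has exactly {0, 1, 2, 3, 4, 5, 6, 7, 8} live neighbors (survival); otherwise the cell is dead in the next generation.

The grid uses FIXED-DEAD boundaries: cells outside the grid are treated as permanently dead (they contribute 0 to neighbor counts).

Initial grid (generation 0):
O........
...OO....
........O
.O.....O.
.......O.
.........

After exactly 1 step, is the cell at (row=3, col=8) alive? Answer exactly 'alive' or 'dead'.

Simulating step by step:
Generation 0 (given above): 7 live cells
Generation 1: 8 live cells
O........
...OO....
........O
.O.....OO
.......O.
.........

Cell (3,8) at generation 1: 1 -> alive

Answer: alive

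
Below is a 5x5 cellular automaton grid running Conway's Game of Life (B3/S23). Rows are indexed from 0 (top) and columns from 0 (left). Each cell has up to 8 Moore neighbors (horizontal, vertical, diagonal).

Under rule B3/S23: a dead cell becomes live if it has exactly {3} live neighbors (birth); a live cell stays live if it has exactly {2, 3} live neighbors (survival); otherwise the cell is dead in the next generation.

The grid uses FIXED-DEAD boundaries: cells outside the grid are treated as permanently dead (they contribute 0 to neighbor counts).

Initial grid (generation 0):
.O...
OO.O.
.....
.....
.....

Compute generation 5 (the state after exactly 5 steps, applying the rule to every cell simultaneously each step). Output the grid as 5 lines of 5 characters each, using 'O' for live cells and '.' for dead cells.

Simulating step by step:
Generation 0 (given above): 4 live cells
Generation 1: 6 live cells
OOO..
OOO..
.....
.....
.....
Generation 2: 5 live cells
O.O..
O.O..
.O...
.....
.....
Generation 3: 3 live cells
.....
O.O..
.O...
.....
.....
Generation 4: 2 live cells
.....
.O...
.O...
.....
.....
Generation 5: 0 live cells
(generation 5 grid is the final answer)

Answer: .....
.....
.....
.....
.....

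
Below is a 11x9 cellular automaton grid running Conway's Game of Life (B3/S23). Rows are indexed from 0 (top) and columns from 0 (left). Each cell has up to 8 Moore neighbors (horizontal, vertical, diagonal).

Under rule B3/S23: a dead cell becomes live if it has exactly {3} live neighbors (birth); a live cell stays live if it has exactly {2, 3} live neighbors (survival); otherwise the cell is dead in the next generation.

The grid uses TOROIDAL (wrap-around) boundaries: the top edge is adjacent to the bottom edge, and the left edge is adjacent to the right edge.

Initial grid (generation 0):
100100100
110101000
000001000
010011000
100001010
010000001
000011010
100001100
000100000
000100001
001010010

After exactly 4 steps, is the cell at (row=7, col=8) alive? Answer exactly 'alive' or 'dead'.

Simulating step by step:
Generation 0 (given above): 28 live cells
Generation 1: 43 live cells
100101101
111001100
111001100
000011000
110011101
100011011
100011011
000001100
000010000
001110000
001010011
Generation 2: 26 live cells
000100000
000100000
101100000
001100011
010100000
000100000
100000000
000000111
000010000
001011000
111000111
Generation 3: 39 live cells
110100011
000110000
010010001
100010001
000110000
001000000
000000011
000000011
000110110
101011111
111011111
Generation 4: 20 live cells
000000000
010110010
000011001
100011001
000110000
000100000
000000011
000000000
100110000
001000000
000000000

Cell (7,8) at generation 4: 0 -> dead

Answer: dead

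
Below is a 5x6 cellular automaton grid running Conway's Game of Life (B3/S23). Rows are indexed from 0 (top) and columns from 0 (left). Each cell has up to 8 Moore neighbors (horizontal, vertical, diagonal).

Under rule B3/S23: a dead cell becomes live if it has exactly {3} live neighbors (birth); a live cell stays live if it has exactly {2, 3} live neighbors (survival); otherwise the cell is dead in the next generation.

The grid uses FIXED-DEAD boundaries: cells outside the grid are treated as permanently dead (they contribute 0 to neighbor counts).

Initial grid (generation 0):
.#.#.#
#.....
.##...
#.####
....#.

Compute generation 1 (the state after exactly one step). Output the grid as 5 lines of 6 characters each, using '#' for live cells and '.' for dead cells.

Simulating step by step:
Generation 0 (given above): 12 live cells
Generation 1: 9 live cells
(generation 1 grid is the final answer)

Answer: ......
#.....
#.#.#.
..#.##
....##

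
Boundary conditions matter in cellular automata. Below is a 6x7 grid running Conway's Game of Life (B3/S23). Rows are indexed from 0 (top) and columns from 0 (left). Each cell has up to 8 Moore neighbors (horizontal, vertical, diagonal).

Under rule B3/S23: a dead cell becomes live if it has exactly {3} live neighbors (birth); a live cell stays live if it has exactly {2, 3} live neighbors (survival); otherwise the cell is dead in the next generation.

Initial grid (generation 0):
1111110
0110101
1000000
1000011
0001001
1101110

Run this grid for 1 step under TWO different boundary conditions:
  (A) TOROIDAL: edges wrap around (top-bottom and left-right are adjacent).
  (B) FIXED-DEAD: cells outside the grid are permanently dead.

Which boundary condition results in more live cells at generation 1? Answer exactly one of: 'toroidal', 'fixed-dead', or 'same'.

Under TOROIDAL boundary, generation 1:
0000000
0000101
0000000
1000010
0111000
0000000
Population = 7

Under FIXED-DEAD boundary, generation 1:
1000110
0000100
1000001
0000011
1111001
0011110
Population = 17

Comparison: toroidal=7, fixed-dead=17 -> fixed-dead

Answer: fixed-dead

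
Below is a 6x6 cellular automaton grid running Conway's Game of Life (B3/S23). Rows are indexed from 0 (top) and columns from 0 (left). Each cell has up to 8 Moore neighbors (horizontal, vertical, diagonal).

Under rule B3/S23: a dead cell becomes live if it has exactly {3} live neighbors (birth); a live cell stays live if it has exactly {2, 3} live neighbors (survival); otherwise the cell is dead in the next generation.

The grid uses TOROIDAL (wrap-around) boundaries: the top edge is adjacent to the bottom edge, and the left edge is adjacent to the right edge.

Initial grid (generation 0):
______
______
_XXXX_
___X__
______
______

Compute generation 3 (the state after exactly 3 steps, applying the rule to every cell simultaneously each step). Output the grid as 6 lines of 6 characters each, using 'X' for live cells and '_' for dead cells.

Answer: ______
______
______
______
______
______

Derivation:
Simulating step by step:
Generation 0 (given above): 5 live cells
Generation 1: 7 live cells
______
__XX__
__XXX_
___XX_
______
______
Generation 2: 4 live cells
______
__X_X_
______
__X_X_
______
______
Generation 3: 0 live cells
(generation 3 grid is the final answer)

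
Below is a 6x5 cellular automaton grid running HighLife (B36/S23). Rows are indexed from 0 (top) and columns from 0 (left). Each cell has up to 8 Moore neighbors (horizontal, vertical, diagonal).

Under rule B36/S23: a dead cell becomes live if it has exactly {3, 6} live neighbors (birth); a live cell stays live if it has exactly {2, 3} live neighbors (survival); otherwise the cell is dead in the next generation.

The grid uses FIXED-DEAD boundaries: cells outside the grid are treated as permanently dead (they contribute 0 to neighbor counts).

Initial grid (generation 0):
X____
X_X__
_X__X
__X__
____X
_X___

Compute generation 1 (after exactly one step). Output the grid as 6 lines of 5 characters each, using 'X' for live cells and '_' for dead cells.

Simulating step by step:
Generation 0 (given above): 8 live cells
Generation 1: 6 live cells
(generation 1 grid is the final answer)

Answer: _X___
X____
_XXX_
___X_
_____
_____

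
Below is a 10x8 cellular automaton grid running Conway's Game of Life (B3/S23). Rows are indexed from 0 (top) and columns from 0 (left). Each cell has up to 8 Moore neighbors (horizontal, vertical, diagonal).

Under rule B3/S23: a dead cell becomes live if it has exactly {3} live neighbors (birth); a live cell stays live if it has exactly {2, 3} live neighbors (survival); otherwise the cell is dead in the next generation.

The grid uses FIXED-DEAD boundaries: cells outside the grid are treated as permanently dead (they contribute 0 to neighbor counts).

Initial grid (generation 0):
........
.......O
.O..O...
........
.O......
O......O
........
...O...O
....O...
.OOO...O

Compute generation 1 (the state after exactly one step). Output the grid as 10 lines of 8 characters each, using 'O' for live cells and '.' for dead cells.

Simulating step by step:
Generation 0 (given above): 13 live cells
Generation 1: 3 live cells
(generation 1 grid is the final answer)

Answer: ........
........
........
........
........
........
........
........
....O...
..OO....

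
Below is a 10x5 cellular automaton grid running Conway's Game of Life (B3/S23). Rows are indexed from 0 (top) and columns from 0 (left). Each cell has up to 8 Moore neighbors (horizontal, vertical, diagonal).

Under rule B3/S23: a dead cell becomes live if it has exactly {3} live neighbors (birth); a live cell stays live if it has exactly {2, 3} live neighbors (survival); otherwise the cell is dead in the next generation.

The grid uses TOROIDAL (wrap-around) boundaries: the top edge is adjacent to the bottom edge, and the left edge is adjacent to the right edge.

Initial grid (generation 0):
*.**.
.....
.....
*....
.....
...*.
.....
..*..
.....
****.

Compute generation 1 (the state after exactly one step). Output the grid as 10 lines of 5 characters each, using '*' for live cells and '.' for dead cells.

Answer: *..*.
.....
.....
.....
.....
.....
.....
.....
...*.
*..*.

Derivation:
Simulating step by step:
Generation 0 (given above): 10 live cells
Generation 1: 5 live cells
(generation 1 grid is the final answer)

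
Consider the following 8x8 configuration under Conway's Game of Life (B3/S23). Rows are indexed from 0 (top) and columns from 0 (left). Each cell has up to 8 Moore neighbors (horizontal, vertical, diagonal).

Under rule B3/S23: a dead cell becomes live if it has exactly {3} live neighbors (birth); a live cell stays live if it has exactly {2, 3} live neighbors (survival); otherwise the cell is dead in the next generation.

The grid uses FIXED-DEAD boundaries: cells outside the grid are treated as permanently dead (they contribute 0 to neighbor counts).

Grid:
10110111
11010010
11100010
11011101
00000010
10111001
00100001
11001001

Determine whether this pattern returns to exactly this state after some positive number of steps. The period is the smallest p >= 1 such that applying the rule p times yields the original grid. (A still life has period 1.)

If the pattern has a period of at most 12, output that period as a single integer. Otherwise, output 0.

Answer: 0

Derivation:
Simulating and comparing each generation to the original:
Gen 0 (original, given above): 32 live cells
Gen 1: 30 live cells, differs from original
Gen 2: 17 live cells, differs from original
Gen 3: 15 live cells, differs from original
Gen 4: 14 live cells, differs from original
Gen 5: 17 live cells, differs from original
Gen 6: 17 live cells, differs from original
Gen 7: 18 live cells, differs from original
Gen 8: 14 live cells, differs from original
Gen 9: 15 live cells, differs from original
Gen 10: 16 live cells, differs from original
Gen 11: 16 live cells, differs from original
Gen 12: 14 live cells, differs from original
No period found within 12 steps.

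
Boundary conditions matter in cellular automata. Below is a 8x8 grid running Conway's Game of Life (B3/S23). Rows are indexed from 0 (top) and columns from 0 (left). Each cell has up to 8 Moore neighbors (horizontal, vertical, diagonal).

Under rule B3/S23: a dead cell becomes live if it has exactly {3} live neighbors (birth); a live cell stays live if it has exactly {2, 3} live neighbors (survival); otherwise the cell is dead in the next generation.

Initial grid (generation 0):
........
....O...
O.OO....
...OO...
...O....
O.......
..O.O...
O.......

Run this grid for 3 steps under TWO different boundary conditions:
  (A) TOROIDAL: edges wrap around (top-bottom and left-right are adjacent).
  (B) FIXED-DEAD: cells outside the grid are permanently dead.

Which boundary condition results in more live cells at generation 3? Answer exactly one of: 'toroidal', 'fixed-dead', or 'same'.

Under TOROIDAL boundary, generation 3:
........
........
........
....O...
..O..O..
..O.O...
...O....
........
Population = 6

Under FIXED-DEAD boundary, generation 3:
........
........
........
....O...
..O..O..
..O.O...
...O....
........
Population = 6

Comparison: toroidal=6, fixed-dead=6 -> same

Answer: same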